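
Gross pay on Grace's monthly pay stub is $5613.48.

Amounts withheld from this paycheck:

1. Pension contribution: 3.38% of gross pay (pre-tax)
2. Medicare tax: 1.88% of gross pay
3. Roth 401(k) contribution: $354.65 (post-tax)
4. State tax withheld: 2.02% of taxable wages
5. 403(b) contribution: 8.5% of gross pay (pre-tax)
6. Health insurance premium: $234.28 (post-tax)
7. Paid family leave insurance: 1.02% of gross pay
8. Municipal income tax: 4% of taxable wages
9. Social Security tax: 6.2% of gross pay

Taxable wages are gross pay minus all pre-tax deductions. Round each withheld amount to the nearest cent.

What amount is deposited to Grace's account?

$3549.05

403(b) contribution: $5613.48 × 0.085 = $477.15
Pension contribution: $5613.48 × 0.0338 = $189.74
Pre-tax total = $477.15 + $189.74 = $666.89
Taxable wages = $5613.48 − $666.89 = $4946.59
State tax withheld: $4946.59 × 0.0202 = $99.92
Municipal income tax: $4946.59 × 0.04 = $197.86
Medicare tax: $5613.48 × 0.0188 = $105.53
Social Security tax: $5613.48 × 0.062 = $348.04
Paid family leave insurance: $5613.48 × 0.0102 = $57.26
Roth 401(k) contribution: $354.65
Health insurance premium: $234.28
Total deductions = $477.15 + $189.74 + $99.92 + $197.86 + $105.53 + $348.04 + $57.26 + $354.65 + $234.28 = $2064.43
Net pay = $5613.48 − $2064.43 = $3549.05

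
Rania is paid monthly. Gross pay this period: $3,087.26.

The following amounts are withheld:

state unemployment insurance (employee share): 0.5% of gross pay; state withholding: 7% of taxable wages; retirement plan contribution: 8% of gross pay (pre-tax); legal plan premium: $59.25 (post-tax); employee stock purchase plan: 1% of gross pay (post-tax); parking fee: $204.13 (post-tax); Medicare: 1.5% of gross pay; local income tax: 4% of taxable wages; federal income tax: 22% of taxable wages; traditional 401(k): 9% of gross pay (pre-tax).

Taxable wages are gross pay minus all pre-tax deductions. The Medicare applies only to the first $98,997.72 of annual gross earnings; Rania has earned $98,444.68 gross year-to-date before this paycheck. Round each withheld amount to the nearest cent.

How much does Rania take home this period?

Traditional 401(k): $3,087.26 × 0.09 = $277.85
Retirement plan contribution: $3,087.26 × 0.08 = $246.98
Pre-tax total = $277.85 + $246.98 = $524.83
Taxable wages = $3,087.26 − $524.83 = $2,562.43
Local income tax: $2,562.43 × 0.04 = $102.50
Federal income tax: $2,562.43 × 0.22 = $563.73
State withholding: $2,562.43 × 0.07 = $179.37
State unemployment insurance (employee share): $3,087.26 × 0.005 = $15.44
Medicare: only $98,997.72 − $98,444.68 = $553.04 of this check is subject → $553.04 × 0.015 = $8.30
Employee stock purchase plan: $3,087.26 × 0.01 = $30.87
Parking fee: $204.13
Legal plan premium: $59.25
Total deductions = $277.85 + $246.98 + $102.50 + $563.73 + $179.37 + $15.44 + $8.30 + $30.87 + $204.13 + $59.25 = $1,688.42
Net pay = $3,087.26 − $1,688.42 = $1,398.84

$1,398.84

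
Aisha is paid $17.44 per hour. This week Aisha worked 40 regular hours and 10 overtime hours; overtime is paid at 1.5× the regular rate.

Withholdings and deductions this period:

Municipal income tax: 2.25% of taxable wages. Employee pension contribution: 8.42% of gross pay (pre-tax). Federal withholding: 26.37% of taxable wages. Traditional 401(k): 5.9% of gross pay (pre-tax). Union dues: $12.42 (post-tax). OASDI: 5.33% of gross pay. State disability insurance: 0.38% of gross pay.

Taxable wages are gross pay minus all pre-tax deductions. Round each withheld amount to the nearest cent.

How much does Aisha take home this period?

$519.45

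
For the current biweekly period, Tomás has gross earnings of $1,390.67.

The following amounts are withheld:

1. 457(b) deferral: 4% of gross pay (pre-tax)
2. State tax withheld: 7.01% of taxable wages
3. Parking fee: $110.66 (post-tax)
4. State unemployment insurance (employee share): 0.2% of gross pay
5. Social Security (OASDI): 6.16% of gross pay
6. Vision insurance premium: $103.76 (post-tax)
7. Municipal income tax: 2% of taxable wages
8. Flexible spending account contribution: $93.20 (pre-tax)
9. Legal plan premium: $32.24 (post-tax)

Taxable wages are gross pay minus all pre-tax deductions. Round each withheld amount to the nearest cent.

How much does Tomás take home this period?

$794.84

Flexible spending account contribution: $93.20
457(b) deferral: $1,390.67 × 0.04 = $55.63
Pre-tax total = $93.20 + $55.63 = $148.83
Taxable wages = $1,390.67 − $148.83 = $1,241.84
Municipal income tax: $1,241.84 × 0.02 = $24.84
State tax withheld: $1,241.84 × 0.0701 = $87.05
State unemployment insurance (employee share): $1,390.67 × 0.002 = $2.78
Social Security (OASDI): $1,390.67 × 0.0616 = $85.67
Legal plan premium: $32.24
Vision insurance premium: $103.76
Parking fee: $110.66
Total deductions = $93.20 + $55.63 + $24.84 + $87.05 + $2.78 + $85.67 + $32.24 + $103.76 + $110.66 = $595.83
Net pay = $1,390.67 − $595.83 = $794.84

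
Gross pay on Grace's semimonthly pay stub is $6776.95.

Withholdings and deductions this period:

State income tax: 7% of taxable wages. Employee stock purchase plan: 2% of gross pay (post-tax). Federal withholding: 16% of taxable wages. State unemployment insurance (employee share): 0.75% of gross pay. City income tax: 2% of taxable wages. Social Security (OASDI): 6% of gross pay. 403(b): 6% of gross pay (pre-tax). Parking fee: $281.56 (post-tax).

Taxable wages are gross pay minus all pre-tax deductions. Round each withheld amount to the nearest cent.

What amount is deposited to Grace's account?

$3903.20

403(b): $6776.95 × 0.06 = $406.62
Taxable wages = $6776.95 − $406.62 = $6370.33
State income tax: $6370.33 × 0.07 = $445.92
Federal withholding: $6370.33 × 0.16 = $1019.25
City income tax: $6370.33 × 0.02 = $127.41
Social Security (OASDI): $6776.95 × 0.06 = $406.62
State unemployment insurance (employee share): $6776.95 × 0.0075 = $50.83
Employee stock purchase plan: $6776.95 × 0.02 = $135.54
Parking fee: $281.56
Total deductions = $406.62 + $445.92 + $1019.25 + $127.41 + $406.62 + $50.83 + $135.54 + $281.56 = $2873.75
Net pay = $6776.95 − $2873.75 = $3903.20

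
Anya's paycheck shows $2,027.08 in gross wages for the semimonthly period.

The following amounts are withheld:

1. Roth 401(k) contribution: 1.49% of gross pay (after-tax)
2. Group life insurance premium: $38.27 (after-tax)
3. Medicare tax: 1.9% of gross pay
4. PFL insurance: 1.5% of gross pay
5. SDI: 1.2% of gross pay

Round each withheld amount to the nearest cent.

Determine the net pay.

$1,865.37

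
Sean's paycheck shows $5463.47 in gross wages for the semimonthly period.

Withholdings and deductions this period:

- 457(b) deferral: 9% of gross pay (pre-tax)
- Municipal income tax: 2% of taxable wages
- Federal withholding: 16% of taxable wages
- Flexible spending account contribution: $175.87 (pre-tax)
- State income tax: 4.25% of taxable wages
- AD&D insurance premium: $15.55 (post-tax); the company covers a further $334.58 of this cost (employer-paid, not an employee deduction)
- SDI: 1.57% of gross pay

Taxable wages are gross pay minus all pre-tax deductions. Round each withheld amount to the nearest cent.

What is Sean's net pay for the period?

$3627.47

Flexible spending account contribution: $175.87
457(b) deferral: $5463.47 × 0.09 = $491.71
Pre-tax total = $175.87 + $491.71 = $667.58
Taxable wages = $5463.47 − $667.58 = $4795.89
Municipal income tax: $4795.89 × 0.02 = $95.92
State income tax: $4795.89 × 0.0425 = $203.83
Federal withholding: $4795.89 × 0.16 = $767.34
SDI: $5463.47 × 0.0157 = $85.78
AD&D insurance premium: $15.55
(Employer's $334.58 toward AD&D insurance premium is not withheld from the employee.)
Total deductions = $175.87 + $491.71 + $95.92 + $203.83 + $767.34 + $85.78 + $15.55 = $1836.00
Net pay = $5463.47 − $1836.00 = $3627.47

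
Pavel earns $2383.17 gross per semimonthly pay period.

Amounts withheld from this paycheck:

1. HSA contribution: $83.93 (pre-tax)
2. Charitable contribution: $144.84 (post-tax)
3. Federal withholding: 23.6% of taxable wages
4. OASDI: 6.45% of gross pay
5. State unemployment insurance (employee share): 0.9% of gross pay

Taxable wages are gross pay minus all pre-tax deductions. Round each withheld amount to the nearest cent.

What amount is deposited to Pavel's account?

HSA contribution: $83.93
Taxable wages = $2383.17 − $83.93 = $2299.24
Federal withholding: $2299.24 × 0.236 = $542.62
OASDI: $2383.17 × 0.0645 = $153.71
State unemployment insurance (employee share): $2383.17 × 0.009 = $21.45
Charitable contribution: $144.84
Total deductions = $83.93 + $542.62 + $153.71 + $21.45 + $144.84 = $946.55
Net pay = $2383.17 − $946.55 = $1436.62

$1436.62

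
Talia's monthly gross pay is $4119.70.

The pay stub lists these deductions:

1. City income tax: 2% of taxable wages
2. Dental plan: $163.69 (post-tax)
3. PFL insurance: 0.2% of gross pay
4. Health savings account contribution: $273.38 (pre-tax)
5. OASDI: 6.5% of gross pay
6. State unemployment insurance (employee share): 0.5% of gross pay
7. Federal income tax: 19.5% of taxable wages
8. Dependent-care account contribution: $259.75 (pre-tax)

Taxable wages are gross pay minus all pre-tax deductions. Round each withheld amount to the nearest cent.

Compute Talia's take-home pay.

$2355.15

Health savings account contribution: $273.38
Dependent-care account contribution: $259.75
Pre-tax total = $273.38 + $259.75 = $533.13
Taxable wages = $4119.70 − $533.13 = $3586.57
Federal income tax: $3586.57 × 0.195 = $699.38
City income tax: $3586.57 × 0.02 = $71.73
PFL insurance: $4119.70 × 0.002 = $8.24
State unemployment insurance (employee share): $4119.70 × 0.005 = $20.60
OASDI: $4119.70 × 0.065 = $267.78
Dental plan: $163.69
Total deductions = $273.38 + $259.75 + $699.38 + $71.73 + $8.24 + $20.60 + $267.78 + $163.69 = $1764.55
Net pay = $4119.70 − $1764.55 = $2355.15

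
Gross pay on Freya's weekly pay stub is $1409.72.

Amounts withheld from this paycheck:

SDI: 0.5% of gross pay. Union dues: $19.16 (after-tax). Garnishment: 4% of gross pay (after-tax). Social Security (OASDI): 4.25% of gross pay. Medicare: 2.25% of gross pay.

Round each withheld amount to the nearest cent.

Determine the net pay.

Social Security (OASDI): $1409.72 × 0.0425 = $59.91
Medicare: $1409.72 × 0.0225 = $31.72
SDI: $1409.72 × 0.005 = $7.05
Union dues: $19.16
Garnishment: $1409.72 × 0.04 = $56.39
Total deductions = $59.91 + $31.72 + $7.05 + $19.16 + $56.39 = $174.23
Net pay = $1409.72 − $174.23 = $1235.49

$1235.49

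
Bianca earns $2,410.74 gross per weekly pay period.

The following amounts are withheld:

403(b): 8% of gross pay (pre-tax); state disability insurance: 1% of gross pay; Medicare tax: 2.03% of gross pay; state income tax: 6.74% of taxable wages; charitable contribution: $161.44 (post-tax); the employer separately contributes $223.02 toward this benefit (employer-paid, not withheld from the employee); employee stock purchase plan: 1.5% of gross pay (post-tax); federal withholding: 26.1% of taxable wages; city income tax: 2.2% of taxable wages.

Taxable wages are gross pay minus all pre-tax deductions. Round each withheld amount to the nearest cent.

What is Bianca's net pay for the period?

$1,170.08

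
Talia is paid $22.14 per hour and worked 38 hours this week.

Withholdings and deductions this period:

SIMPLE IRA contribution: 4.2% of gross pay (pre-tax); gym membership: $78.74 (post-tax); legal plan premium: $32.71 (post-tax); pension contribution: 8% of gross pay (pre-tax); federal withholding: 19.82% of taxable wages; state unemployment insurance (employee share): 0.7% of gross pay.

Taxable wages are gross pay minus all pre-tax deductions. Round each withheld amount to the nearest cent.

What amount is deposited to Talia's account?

$474.93

Gross pay: 38 × $22.14 = $841.32
SIMPLE IRA contribution: $841.32 × 0.042 = $35.34
Pension contribution: $841.32 × 0.08 = $67.31
Pre-tax total = $35.34 + $67.31 = $102.65
Taxable wages = $841.32 − $102.65 = $738.67
Federal withholding: $738.67 × 0.1982 = $146.40
State unemployment insurance (employee share): $841.32 × 0.007 = $5.89
Gym membership: $78.74
Legal plan premium: $32.71
Total deductions = $35.34 + $67.31 + $146.40 + $5.89 + $78.74 + $32.71 = $366.39
Net pay = $841.32 − $366.39 = $474.93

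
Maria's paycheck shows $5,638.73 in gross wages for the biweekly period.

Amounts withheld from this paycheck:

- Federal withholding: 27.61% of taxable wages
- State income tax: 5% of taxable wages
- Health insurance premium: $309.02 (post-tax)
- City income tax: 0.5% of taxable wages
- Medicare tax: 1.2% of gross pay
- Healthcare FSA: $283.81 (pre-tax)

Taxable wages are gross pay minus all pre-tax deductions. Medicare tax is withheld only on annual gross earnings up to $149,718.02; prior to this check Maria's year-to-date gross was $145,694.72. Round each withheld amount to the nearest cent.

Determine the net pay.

$3,224.61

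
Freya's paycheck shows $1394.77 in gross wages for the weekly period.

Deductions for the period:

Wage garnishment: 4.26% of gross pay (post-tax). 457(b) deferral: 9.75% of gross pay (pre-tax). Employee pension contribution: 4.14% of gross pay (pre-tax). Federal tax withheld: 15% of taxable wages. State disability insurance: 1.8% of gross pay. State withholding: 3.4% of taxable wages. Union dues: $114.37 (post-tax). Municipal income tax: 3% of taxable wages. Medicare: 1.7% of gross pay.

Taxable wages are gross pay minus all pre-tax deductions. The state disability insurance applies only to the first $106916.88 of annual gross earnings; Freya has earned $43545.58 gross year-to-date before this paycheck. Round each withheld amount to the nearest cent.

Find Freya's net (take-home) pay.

Employee pension contribution: $1394.77 × 0.0414 = $57.74
457(b) deferral: $1394.77 × 0.0975 = $135.99
Pre-tax total = $57.74 + $135.99 = $193.73
Taxable wages = $1394.77 − $193.73 = $1201.04
State withholding: $1201.04 × 0.034 = $40.84
Municipal income tax: $1201.04 × 0.03 = $36.03
Federal tax withheld: $1201.04 × 0.15 = $180.16
State disability insurance: cap not yet reached, full $1394.77 is subject → $1394.77 × 0.018 = $25.11
Medicare: $1394.77 × 0.017 = $23.71
Wage garnishment: $1394.77 × 0.0426 = $59.42
Union dues: $114.37
Total deductions = $57.74 + $135.99 + $40.84 + $36.03 + $180.16 + $25.11 + $23.71 + $59.42 + $114.37 = $673.37
Net pay = $1394.77 − $673.37 = $721.40

$721.40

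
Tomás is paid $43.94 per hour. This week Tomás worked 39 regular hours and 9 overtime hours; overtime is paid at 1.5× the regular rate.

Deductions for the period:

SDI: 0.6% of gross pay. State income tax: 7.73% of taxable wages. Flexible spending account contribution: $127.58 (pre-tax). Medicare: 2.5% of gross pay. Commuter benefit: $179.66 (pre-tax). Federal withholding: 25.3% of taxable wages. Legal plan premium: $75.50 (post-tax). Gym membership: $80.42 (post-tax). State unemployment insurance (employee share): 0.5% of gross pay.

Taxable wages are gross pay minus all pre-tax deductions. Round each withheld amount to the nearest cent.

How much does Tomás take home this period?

Regular pay: 39 × $43.94 = $1,713.66
Overtime pay: 9 × $43.94 × 1.5 = $593.19
Gross pay = $1,713.66 + $593.19 = $2,306.85
Flexible spending account contribution: $127.58
Commuter benefit: $179.66
Pre-tax total = $127.58 + $179.66 = $307.24
Taxable wages = $2,306.85 − $307.24 = $1,999.61
State income tax: $1,999.61 × 0.0773 = $154.57
Federal withholding: $1,999.61 × 0.253 = $505.90
State unemployment insurance (employee share): $2,306.85 × 0.005 = $11.53
Medicare: $2,306.85 × 0.025 = $57.67
SDI: $2,306.85 × 0.006 = $13.84
Gym membership: $80.42
Legal plan premium: $75.50
Total deductions = $127.58 + $179.66 + $154.57 + $505.90 + $11.53 + $57.67 + $13.84 + $80.42 + $75.50 = $1,206.67
Net pay = $2,306.85 − $1,206.67 = $1,100.18

$1,100.18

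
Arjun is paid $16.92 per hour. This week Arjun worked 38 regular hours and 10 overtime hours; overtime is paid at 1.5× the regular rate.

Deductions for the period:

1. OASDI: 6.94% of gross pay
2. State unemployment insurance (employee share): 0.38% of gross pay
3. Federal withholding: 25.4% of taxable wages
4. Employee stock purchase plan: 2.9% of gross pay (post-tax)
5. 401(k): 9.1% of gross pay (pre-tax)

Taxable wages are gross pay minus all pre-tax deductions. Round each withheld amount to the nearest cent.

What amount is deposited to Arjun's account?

$516.44

Regular pay: 38 × $16.92 = $642.96
Overtime pay: 10 × $16.92 × 1.5 = $253.80
Gross pay = $642.96 + $253.80 = $896.76
401(k): $896.76 × 0.091 = $81.61
Taxable wages = $896.76 − $81.61 = $815.15
Federal withholding: $815.15 × 0.254 = $207.05
OASDI: $896.76 × 0.0694 = $62.24
State unemployment insurance (employee share): $896.76 × 0.0038 = $3.41
Employee stock purchase plan: $896.76 × 0.029 = $26.01
Total deductions = $81.61 + $207.05 + $62.24 + $3.41 + $26.01 = $380.32
Net pay = $896.76 − $380.32 = $516.44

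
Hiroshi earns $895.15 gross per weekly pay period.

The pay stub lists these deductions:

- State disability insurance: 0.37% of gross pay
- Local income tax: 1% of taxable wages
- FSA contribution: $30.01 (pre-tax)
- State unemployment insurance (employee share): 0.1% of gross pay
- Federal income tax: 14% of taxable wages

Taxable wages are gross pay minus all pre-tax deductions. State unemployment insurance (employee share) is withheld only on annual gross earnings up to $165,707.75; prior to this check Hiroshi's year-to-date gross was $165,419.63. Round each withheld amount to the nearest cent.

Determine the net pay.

$731.77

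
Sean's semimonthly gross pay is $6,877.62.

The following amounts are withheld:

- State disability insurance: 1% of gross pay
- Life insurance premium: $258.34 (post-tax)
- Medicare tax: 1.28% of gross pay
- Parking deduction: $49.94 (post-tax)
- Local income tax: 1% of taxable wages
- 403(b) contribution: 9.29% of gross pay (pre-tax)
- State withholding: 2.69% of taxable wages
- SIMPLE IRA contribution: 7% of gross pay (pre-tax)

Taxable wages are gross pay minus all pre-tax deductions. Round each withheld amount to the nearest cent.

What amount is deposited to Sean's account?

$5,079.73

403(b) contribution: $6,877.62 × 0.0929 = $638.93
SIMPLE IRA contribution: $6,877.62 × 0.07 = $481.43
Pre-tax total = $638.93 + $481.43 = $1,120.36
Taxable wages = $6,877.62 − $1,120.36 = $5,757.26
State withholding: $5,757.26 × 0.0269 = $154.87
Local income tax: $5,757.26 × 0.01 = $57.57
Medicare tax: $6,877.62 × 0.0128 = $88.03
State disability insurance: $6,877.62 × 0.01 = $68.78
Life insurance premium: $258.34
Parking deduction: $49.94
Total deductions = $638.93 + $481.43 + $154.87 + $57.57 + $88.03 + $68.78 + $258.34 + $49.94 = $1,797.89
Net pay = $6,877.62 − $1,797.89 = $5,079.73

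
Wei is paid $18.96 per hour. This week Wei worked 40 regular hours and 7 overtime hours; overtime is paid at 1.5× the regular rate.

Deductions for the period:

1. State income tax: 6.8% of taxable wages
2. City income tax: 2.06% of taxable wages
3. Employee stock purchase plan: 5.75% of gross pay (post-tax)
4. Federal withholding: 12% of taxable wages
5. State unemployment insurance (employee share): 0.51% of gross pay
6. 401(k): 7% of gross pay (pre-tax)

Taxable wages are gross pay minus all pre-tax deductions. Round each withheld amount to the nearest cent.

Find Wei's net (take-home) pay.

$644.77

Regular pay: 40 × $18.96 = $758.40
Overtime pay: 7 × $18.96 × 1.5 = $199.08
Gross pay = $758.40 + $199.08 = $957.48
401(k): $957.48 × 0.07 = $67.02
Taxable wages = $957.48 − $67.02 = $890.46
State income tax: $890.46 × 0.068 = $60.55
City income tax: $890.46 × 0.0206 = $18.34
Federal withholding: $890.46 × 0.12 = $106.86
State unemployment insurance (employee share): $957.48 × 0.0051 = $4.88
Employee stock purchase plan: $957.48 × 0.0575 = $55.06
Total deductions = $67.02 + $60.55 + $18.34 + $106.86 + $4.88 + $55.06 = $312.71
Net pay = $957.48 − $312.71 = $644.77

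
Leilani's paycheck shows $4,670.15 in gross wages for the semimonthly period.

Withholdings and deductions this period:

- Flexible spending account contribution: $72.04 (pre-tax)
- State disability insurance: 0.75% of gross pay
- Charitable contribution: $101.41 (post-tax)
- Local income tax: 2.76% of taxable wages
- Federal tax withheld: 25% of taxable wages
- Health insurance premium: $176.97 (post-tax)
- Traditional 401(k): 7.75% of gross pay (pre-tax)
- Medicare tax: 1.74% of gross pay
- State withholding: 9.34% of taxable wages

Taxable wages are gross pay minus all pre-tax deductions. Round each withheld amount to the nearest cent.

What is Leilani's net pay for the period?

$2,269.88

Traditional 401(k): $4,670.15 × 0.0775 = $361.94
Flexible spending account contribution: $72.04
Pre-tax total = $361.94 + $72.04 = $433.98
Taxable wages = $4,670.15 − $433.98 = $4,236.17
State withholding: $4,236.17 × 0.0934 = $395.66
Local income tax: $4,236.17 × 0.0276 = $116.92
Federal tax withheld: $4,236.17 × 0.25 = $1,059.04
Medicare tax: $4,670.15 × 0.0174 = $81.26
State disability insurance: $4,670.15 × 0.0075 = $35.03
Charitable contribution: $101.41
Health insurance premium: $176.97
Total deductions = $361.94 + $72.04 + $395.66 + $116.92 + $1,059.04 + $81.26 + $35.03 + $101.41 + $176.97 = $2,400.27
Net pay = $4,670.15 − $2,400.27 = $2,269.88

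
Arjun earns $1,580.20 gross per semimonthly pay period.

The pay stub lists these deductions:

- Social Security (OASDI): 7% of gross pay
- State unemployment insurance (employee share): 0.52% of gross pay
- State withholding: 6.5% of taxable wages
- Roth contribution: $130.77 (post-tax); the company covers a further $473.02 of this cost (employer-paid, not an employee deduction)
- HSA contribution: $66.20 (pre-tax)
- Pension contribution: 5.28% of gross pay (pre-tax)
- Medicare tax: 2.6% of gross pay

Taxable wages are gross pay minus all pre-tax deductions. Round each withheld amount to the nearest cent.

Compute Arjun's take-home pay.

$1,046.89

Pension contribution: $1,580.20 × 0.0528 = $83.43
HSA contribution: $66.20
Pre-tax total = $83.43 + $66.20 = $149.63
Taxable wages = $1,580.20 − $149.63 = $1,430.57
State withholding: $1,430.57 × 0.065 = $92.99
State unemployment insurance (employee share): $1,580.20 × 0.0052 = $8.22
Medicare tax: $1,580.20 × 0.026 = $41.09
Social Security (OASDI): $1,580.20 × 0.07 = $110.61
Roth contribution: $130.77
(Employer's $473.02 toward Roth contribution is not withheld from the employee.)
Total deductions = $83.43 + $66.20 + $92.99 + $8.22 + $41.09 + $110.61 + $130.77 = $533.31
Net pay = $1,580.20 − $533.31 = $1,046.89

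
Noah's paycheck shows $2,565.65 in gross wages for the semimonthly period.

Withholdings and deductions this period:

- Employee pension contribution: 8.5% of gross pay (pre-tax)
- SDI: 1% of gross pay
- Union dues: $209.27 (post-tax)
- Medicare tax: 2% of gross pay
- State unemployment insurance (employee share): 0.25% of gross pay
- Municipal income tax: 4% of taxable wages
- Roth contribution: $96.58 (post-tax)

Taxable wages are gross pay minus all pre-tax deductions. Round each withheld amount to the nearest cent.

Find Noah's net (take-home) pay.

$1,864.44

Employee pension contribution: $2,565.65 × 0.085 = $218.08
Taxable wages = $2,565.65 − $218.08 = $2,347.57
Municipal income tax: $2,347.57 × 0.04 = $93.90
State unemployment insurance (employee share): $2,565.65 × 0.0025 = $6.41
Medicare tax: $2,565.65 × 0.02 = $51.31
SDI: $2,565.65 × 0.01 = $25.66
Roth contribution: $96.58
Union dues: $209.27
Total deductions = $218.08 + $93.90 + $6.41 + $51.31 + $25.66 + $96.58 + $209.27 = $701.21
Net pay = $2,565.65 − $701.21 = $1,864.44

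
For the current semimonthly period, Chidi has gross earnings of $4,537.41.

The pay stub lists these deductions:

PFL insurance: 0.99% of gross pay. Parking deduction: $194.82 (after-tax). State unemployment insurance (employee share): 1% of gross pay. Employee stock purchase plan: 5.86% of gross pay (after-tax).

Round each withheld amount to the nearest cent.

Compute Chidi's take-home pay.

$3,986.41

PFL insurance: $4,537.41 × 0.0099 = $44.92
State unemployment insurance (employee share): $4,537.41 × 0.01 = $45.37
Employee stock purchase plan: $4,537.41 × 0.0586 = $265.89
Parking deduction: $194.82
Total deductions = $44.92 + $45.37 + $265.89 + $194.82 = $551.00
Net pay = $4,537.41 − $551.00 = $3,986.41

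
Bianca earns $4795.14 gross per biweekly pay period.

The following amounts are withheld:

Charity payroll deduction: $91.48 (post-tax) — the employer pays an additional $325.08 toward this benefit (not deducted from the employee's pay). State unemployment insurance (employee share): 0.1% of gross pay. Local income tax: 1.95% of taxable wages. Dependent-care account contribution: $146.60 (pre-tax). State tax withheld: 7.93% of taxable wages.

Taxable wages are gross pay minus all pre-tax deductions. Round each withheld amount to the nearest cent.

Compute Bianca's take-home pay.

Dependent-care account contribution: $146.60
Taxable wages = $4795.14 − $146.60 = $4648.54
State tax withheld: $4648.54 × 0.0793 = $368.63
Local income tax: $4648.54 × 0.0195 = $90.65
State unemployment insurance (employee share): $4795.14 × 0.001 = $4.80
Charity payroll deduction: $91.48
(Employer's $325.08 toward charity payroll deduction is not withheld from the employee.)
Total deductions = $146.60 + $368.63 + $90.65 + $4.80 + $91.48 = $702.16
Net pay = $4795.14 − $702.16 = $4092.98

$4092.98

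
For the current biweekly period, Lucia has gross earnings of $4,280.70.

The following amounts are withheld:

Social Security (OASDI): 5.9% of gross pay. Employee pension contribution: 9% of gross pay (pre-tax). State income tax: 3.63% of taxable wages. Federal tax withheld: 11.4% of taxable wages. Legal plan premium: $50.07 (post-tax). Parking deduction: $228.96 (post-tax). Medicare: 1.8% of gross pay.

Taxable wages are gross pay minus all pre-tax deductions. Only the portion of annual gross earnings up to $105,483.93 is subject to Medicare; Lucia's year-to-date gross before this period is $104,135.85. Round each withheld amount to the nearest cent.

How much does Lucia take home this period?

Employee pension contribution: $4,280.70 × 0.09 = $385.26
Taxable wages = $4,280.70 − $385.26 = $3,895.44
Federal tax withheld: $3,895.44 × 0.114 = $444.08
State income tax: $3,895.44 × 0.0363 = $141.40
Medicare: only $105,483.93 − $104,135.85 = $1,348.08 of this check is subject → $1,348.08 × 0.018 = $24.27
Social Security (OASDI): $4,280.70 × 0.059 = $252.56
Parking deduction: $228.96
Legal plan premium: $50.07
Total deductions = $385.26 + $444.08 + $141.40 + $24.27 + $252.56 + $228.96 + $50.07 = $1,526.60
Net pay = $4,280.70 − $1,526.60 = $2,754.10

$2,754.10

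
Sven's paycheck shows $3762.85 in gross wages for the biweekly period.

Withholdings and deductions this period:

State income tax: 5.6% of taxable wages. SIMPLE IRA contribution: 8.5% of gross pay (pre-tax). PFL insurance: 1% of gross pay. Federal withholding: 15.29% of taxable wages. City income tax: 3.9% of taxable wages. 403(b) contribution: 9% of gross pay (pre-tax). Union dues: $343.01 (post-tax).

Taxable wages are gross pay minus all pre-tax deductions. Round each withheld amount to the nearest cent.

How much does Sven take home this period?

403(b) contribution: $3762.85 × 0.09 = $338.66
SIMPLE IRA contribution: $3762.85 × 0.085 = $319.84
Pre-tax total = $338.66 + $319.84 = $658.50
Taxable wages = $3762.85 − $658.50 = $3104.35
City income tax: $3104.35 × 0.039 = $121.07
Federal withholding: $3104.35 × 0.1529 = $474.66
State income tax: $3104.35 × 0.056 = $173.84
PFL insurance: $3762.85 × 0.01 = $37.63
Union dues: $343.01
Total deductions = $338.66 + $319.84 + $121.07 + $474.66 + $173.84 + $37.63 + $343.01 = $1808.71
Net pay = $3762.85 − $1808.71 = $1954.14

$1954.14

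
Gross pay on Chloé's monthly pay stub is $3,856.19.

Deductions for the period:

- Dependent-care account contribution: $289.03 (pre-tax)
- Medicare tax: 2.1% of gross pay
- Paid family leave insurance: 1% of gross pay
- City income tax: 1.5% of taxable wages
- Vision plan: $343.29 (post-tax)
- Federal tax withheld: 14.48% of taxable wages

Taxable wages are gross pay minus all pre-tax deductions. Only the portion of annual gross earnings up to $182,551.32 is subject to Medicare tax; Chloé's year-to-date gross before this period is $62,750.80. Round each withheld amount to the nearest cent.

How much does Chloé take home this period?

$2,534.30

Dependent-care account contribution: $289.03
Taxable wages = $3,856.19 − $289.03 = $3,567.16
City income tax: $3,567.16 × 0.015 = $53.51
Federal tax withheld: $3,567.16 × 0.1448 = $516.52
Medicare tax: cap not yet reached, full $3,856.19 is subject → $3,856.19 × 0.021 = $80.98
Paid family leave insurance: $3,856.19 × 0.01 = $38.56
Vision plan: $343.29
Total deductions = $289.03 + $53.51 + $516.52 + $80.98 + $38.56 + $343.29 = $1,321.89
Net pay = $3,856.19 − $1,321.89 = $2,534.30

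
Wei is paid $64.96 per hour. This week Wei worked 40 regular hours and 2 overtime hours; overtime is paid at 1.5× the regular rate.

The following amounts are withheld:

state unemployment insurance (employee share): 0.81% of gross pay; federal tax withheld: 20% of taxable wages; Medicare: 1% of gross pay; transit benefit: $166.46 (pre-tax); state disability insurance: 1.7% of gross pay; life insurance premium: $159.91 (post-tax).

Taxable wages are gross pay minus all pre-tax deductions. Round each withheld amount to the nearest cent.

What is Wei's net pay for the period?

Regular pay: 40 × $64.96 = $2,598.40
Overtime pay: 2 × $64.96 × 1.5 = $194.88
Gross pay = $2,598.40 + $194.88 = $2,793.28
Transit benefit: $166.46
Taxable wages = $2,793.28 − $166.46 = $2,626.82
Federal tax withheld: $2,626.82 × 0.2 = $525.36
State unemployment insurance (employee share): $2,793.28 × 0.0081 = $22.63
State disability insurance: $2,793.28 × 0.017 = $47.49
Medicare: $2,793.28 × 0.01 = $27.93
Life insurance premium: $159.91
Total deductions = $166.46 + $525.36 + $22.63 + $47.49 + $27.93 + $159.91 = $949.78
Net pay = $2,793.28 − $949.78 = $1,843.50

$1,843.50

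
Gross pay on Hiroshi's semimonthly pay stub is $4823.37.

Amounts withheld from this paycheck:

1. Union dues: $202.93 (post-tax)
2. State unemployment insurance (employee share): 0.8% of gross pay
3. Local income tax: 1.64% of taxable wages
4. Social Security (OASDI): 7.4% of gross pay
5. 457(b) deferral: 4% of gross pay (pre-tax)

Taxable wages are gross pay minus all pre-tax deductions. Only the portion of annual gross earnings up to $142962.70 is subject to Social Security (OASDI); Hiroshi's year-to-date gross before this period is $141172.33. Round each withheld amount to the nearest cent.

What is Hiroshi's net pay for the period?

$4180.49

457(b) deferral: $4823.37 × 0.04 = $192.93
Taxable wages = $4823.37 − $192.93 = $4630.44
Local income tax: $4630.44 × 0.0164 = $75.94
Social Security (OASDI): only $142962.70 − $141172.33 = $1790.37 of this check is subject → $1790.37 × 0.074 = $132.49
State unemployment insurance (employee share): $4823.37 × 0.008 = $38.59
Union dues: $202.93
Total deductions = $192.93 + $75.94 + $132.49 + $38.59 + $202.93 = $642.88
Net pay = $4823.37 − $642.88 = $4180.49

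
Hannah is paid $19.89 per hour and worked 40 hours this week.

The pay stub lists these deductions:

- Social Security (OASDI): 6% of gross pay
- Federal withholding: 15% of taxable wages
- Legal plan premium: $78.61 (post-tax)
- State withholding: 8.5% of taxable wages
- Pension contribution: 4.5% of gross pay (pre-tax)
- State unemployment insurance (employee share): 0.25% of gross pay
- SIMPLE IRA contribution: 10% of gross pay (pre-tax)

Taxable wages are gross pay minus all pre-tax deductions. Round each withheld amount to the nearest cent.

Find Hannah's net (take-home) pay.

$392.04

Gross pay: 40 × $19.89 = $795.60
Pension contribution: $795.60 × 0.045 = $35.80
SIMPLE IRA contribution: $795.60 × 0.1 = $79.56
Pre-tax total = $35.80 + $79.56 = $115.36
Taxable wages = $795.60 − $115.36 = $680.24
State withholding: $680.24 × 0.085 = $57.82
Federal withholding: $680.24 × 0.15 = $102.04
State unemployment insurance (employee share): $795.60 × 0.0025 = $1.99
Social Security (OASDI): $795.60 × 0.06 = $47.74
Legal plan premium: $78.61
Total deductions = $35.80 + $79.56 + $57.82 + $102.04 + $1.99 + $47.74 + $78.61 = $403.56
Net pay = $795.60 − $403.56 = $392.04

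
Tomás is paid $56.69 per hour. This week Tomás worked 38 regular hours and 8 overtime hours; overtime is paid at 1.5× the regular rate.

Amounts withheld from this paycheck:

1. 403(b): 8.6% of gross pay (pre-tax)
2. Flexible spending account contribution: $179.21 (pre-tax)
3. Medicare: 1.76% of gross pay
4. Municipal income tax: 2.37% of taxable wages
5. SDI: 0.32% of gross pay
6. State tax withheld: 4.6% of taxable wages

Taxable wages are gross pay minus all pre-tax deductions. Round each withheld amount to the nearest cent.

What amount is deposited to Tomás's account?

$2,184.48

Regular pay: 38 × $56.69 = $2,154.22
Overtime pay: 8 × $56.69 × 1.5 = $680.28
Gross pay = $2,154.22 + $680.28 = $2,834.50
403(b): $2,834.50 × 0.086 = $243.77
Flexible spending account contribution: $179.21
Pre-tax total = $243.77 + $179.21 = $422.98
Taxable wages = $2,834.50 − $422.98 = $2,411.52
Municipal income tax: $2,411.52 × 0.0237 = $57.15
State tax withheld: $2,411.52 × 0.046 = $110.93
SDI: $2,834.50 × 0.0032 = $9.07
Medicare: $2,834.50 × 0.0176 = $49.89
Total deductions = $243.77 + $179.21 + $57.15 + $110.93 + $9.07 + $49.89 = $650.02
Net pay = $2,834.50 − $650.02 = $2,184.48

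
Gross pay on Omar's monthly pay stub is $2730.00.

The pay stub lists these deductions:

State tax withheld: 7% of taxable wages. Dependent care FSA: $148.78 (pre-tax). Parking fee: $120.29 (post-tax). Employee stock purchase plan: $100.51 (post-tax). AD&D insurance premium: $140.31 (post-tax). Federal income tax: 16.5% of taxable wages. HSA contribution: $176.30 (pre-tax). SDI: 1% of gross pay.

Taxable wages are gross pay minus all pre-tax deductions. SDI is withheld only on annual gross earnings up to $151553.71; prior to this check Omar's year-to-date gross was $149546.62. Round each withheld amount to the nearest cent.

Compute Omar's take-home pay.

$1458.59

Dependent care FSA: $148.78
HSA contribution: $176.30
Pre-tax total = $148.78 + $176.30 = $325.08
Taxable wages = $2730.00 − $325.08 = $2404.92
State tax withheld: $2404.92 × 0.07 = $168.34
Federal income tax: $2404.92 × 0.165 = $396.81
SDI: only $151553.71 − $149546.62 = $2007.09 of this check is subject → $2007.09 × 0.01 = $20.07
Employee stock purchase plan: $100.51
AD&D insurance premium: $140.31
Parking fee: $120.29
Total deductions = $148.78 + $176.30 + $168.34 + $396.81 + $20.07 + $100.51 + $140.31 + $120.29 = $1271.41
Net pay = $2730.00 − $1271.41 = $1458.59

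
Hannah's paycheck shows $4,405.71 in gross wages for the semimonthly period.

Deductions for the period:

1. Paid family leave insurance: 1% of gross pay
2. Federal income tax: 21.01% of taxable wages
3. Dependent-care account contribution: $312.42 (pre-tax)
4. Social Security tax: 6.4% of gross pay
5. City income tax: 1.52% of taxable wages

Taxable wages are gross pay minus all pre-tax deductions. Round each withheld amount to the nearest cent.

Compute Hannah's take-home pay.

$2,845.04

Dependent-care account contribution: $312.42
Taxable wages = $4,405.71 − $312.42 = $4,093.29
City income tax: $4,093.29 × 0.0152 = $62.22
Federal income tax: $4,093.29 × 0.2101 = $860.00
Paid family leave insurance: $4,405.71 × 0.01 = $44.06
Social Security tax: $4,405.71 × 0.064 = $281.97
Total deductions = $312.42 + $62.22 + $860.00 + $44.06 + $281.97 = $1,560.67
Net pay = $4,405.71 − $1,560.67 = $2,845.04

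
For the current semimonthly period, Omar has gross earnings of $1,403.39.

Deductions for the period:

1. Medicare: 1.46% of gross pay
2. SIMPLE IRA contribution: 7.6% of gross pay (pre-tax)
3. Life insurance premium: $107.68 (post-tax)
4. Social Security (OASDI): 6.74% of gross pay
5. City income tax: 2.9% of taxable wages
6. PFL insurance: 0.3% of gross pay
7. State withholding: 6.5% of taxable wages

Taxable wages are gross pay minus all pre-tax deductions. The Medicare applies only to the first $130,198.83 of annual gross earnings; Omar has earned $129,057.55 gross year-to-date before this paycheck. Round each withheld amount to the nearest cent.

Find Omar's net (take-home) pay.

$951.69

SIMPLE IRA contribution: $1,403.39 × 0.076 = $106.66
Taxable wages = $1,403.39 − $106.66 = $1,296.73
State withholding: $1,296.73 × 0.065 = $84.29
City income tax: $1,296.73 × 0.029 = $37.61
Social Security (OASDI): $1,403.39 × 0.0674 = $94.59
Medicare: only $130,198.83 − $129,057.55 = $1,141.28 of this check is subject → $1,141.28 × 0.0146 = $16.66
PFL insurance: $1,403.39 × 0.003 = $4.21
Life insurance premium: $107.68
Total deductions = $106.66 + $84.29 + $37.61 + $94.59 + $16.66 + $4.21 + $107.68 = $451.70
Net pay = $1,403.39 − $451.70 = $951.69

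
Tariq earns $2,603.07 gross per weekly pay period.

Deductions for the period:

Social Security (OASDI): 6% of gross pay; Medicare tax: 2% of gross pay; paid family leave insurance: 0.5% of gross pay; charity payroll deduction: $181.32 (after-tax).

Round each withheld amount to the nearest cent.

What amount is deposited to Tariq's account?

$2,200.49

Medicare tax: $2,603.07 × 0.02 = $52.06
Paid family leave insurance: $2,603.07 × 0.005 = $13.02
Social Security (OASDI): $2,603.07 × 0.06 = $156.18
Charity payroll deduction: $181.32
Total deductions = $52.06 + $13.02 + $156.18 + $181.32 = $402.58
Net pay = $2,603.07 − $402.58 = $2,200.49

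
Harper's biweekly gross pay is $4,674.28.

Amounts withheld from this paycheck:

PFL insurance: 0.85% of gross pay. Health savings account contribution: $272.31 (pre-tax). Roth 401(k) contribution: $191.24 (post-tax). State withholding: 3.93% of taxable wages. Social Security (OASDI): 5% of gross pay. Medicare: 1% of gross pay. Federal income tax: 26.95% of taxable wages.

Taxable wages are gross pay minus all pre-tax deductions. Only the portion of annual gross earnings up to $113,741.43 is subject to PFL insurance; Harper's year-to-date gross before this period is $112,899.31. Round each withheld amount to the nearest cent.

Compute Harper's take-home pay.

$2,563.79

Health savings account contribution: $272.31
Taxable wages = $4,674.28 − $272.31 = $4,401.97
State withholding: $4,401.97 × 0.0393 = $173.00
Federal income tax: $4,401.97 × 0.2695 = $1,186.33
Medicare: $4,674.28 × 0.01 = $46.74
Social Security (OASDI): $4,674.28 × 0.05 = $233.71
PFL insurance: only $113,741.43 − $112,899.31 = $842.12 of this check is subject → $842.12 × 0.0085 = $7.16
Roth 401(k) contribution: $191.24
Total deductions = $272.31 + $173.00 + $1,186.33 + $46.74 + $233.71 + $7.16 + $191.24 = $2,110.49
Net pay = $4,674.28 − $2,110.49 = $2,563.79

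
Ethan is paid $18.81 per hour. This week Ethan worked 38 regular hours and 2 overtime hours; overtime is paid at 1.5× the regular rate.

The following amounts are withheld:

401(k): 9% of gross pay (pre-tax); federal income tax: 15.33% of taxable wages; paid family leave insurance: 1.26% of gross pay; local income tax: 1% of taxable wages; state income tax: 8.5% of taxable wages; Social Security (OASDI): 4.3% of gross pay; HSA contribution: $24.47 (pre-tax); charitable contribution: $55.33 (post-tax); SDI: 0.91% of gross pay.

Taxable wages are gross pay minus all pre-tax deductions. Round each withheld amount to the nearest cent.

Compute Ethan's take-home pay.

Regular pay: 38 × $18.81 = $714.78
Overtime pay: 2 × $18.81 × 1.5 = $56.43
Gross pay = $714.78 + $56.43 = $771.21
HSA contribution: $24.47
401(k): $771.21 × 0.09 = $69.41
Pre-tax total = $24.47 + $69.41 = $93.88
Taxable wages = $771.21 − $93.88 = $677.33
Federal income tax: $677.33 × 0.1533 = $103.83
Local income tax: $677.33 × 0.01 = $6.77
State income tax: $677.33 × 0.085 = $57.57
Paid family leave insurance: $771.21 × 0.0126 = $9.72
Social Security (OASDI): $771.21 × 0.043 = $33.16
SDI: $771.21 × 0.0091 = $7.02
Charitable contribution: $55.33
Total deductions = $24.47 + $69.41 + $103.83 + $6.77 + $57.57 + $9.72 + $33.16 + $7.02 + $55.33 = $367.28
Net pay = $771.21 − $367.28 = $403.93

$403.93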